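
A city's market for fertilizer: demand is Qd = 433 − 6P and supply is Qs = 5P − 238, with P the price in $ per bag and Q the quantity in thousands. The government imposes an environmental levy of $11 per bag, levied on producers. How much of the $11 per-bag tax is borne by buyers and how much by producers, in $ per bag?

Buyers bear $5 per bag; producers bear $6 per bag.

Without the tax, 433 − 6P = 5P − 238 gives 11P = 671, so P* = $61 and Q* = 67.
With the tax collected from producers, supply shifts: Qs = 5(P − 11) − 238.
Solving gives Q = 37 with buyers paying $66 and producers receiving $55 (the $11 wedge).
Burden on buyers: $5; on producers: $6. (They sum to $11.)
The less price-elastic side of the market bears the larger share of a per-unit tax.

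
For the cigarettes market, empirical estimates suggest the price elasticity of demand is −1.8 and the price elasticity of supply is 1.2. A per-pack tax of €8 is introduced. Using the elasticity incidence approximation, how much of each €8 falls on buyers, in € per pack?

Incidence ratio: buyers' share ≈ εs / (εs + |εd|) = 1.2 / (1.2 + 1.8) = 0.4.
So buyers bear ≈ 0.4 × €8 = €3.2; sellers bear €4.8.

Buyers bear ≈ €3.2 per pack.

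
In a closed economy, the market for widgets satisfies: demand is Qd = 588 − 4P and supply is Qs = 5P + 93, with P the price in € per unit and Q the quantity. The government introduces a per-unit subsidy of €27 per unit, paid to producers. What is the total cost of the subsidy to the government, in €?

Without the subsidy, 588 − 4P = 5P + 93 gives 9P = 495, so P* = €55 and Q* = 368.
With a per-unit subsidy paid to producers, each receives P + 27 per unit sold, so supply becomes Qs = 5(P + 27) + 93.
New equilibrium: consumers pay €40, producers receive €67, Q = 428. (Wedge: Pb − Ps = −27.)
Outlay = t · Q = 27 · 428 = €11556.

Government outlay = €11556.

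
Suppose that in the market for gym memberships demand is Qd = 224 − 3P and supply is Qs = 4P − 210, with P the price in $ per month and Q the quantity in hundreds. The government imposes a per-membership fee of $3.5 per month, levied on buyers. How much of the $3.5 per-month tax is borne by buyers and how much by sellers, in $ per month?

Buyers bear $2 per month; sellers bear $1.5 per month.

Before the tax: set 224 − 3P = 4P − 210 → P* = $62, Q* = 38.
With the tax collected from buyers, demand (in seller-price terms) shifts: Qd = 224 − 3(P + 3.5).
Solving gives Q = 32 with buyers paying $64 and sellers receiving $60.5 (the $3.5 wedge).
Burden on buyers: $2; on sellers: $1.5. (They sum to $3.5.)
The less price-elastic side of the market bears the larger share of a per-unit tax.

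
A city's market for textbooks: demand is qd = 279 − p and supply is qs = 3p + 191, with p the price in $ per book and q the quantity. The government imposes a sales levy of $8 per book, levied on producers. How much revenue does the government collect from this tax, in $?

Before the tax: set 279 − p = 3p + 191 → p* = $22, q* = 257.
With the tax collected from producers, supply shifts: qs = 3(p − 8) + 191.
New equilibrium: buyers pay $28, producers receive $20, q = 251. (Wedge: pb − ps = 8.)
Revenue = t · Q = 8 · 251 = $2008.

Tax revenue = $2008.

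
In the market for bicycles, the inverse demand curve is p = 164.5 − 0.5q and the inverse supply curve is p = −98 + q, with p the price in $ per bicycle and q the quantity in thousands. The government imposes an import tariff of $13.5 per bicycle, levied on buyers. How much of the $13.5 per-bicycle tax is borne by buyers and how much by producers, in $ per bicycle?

Rewrite in direct form: qd = 329 − 2p and qs = p + 98.
Before the tax: set 329 − 2p = p + 98 → p* = $77, q* = 175.
With the tax collected from buyers, demand (in seller-price terms) shifts: qd = 329 − 2(p + 13.5).
New equilibrium: buyers pay $81.5, producers receive $68, q = 166. (Wedge: pb − ps = 13.5.)
Burden on buyers: $4.5; on producers: $9. (They sum to $13.5.)
The less price-elastic side of the market bears the larger share of a per-unit tax.

Buyers bear $4.5 per bicycle; producers bear $9 per bicycle.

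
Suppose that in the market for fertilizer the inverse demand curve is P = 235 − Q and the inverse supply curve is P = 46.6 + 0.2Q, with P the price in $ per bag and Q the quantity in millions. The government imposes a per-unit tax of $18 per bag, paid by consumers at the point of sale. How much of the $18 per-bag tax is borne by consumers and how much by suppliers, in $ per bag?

Consumers bear $15 per bag; suppliers bear $3 per bag.

Inverting to Q(P) form: Qd = 235 − P; Qs = 5P − 233.
Before the tax: set 235 − P = 5P − 233 → P* = $78, Q* = 157.
With the tax collected from consumers, demand (in seller-price terms) shifts: Qd = 235 − (P + 18).
New equilibrium: consumers pay $93, suppliers receive $75, Q = 142. (Wedge: Pb − Ps = 18.)
Burden on consumers: $15; on suppliers: $3. (They sum to $18.)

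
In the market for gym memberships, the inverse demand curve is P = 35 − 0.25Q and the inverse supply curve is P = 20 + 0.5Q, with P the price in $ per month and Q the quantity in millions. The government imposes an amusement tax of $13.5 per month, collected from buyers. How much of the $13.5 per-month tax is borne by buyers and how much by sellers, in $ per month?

Buyers bear $4.5 per month; sellers bear $9 per month.

Inverting to Q(P) form: Qd = 140 − 4P; Qs = 2P − 40.
Before the tax: set 140 − 4P = 2P − 40 → P* = $30, Q* = 20.
With the tax collected from buyers, demand (in seller-price terms) shifts: Qd = 140 − 4(P + 13.5).
New equilibrium: buyers pay $34.5, sellers receive $21, Q = 2. (Wedge: Pb − Ps = 13.5.)
Burden on buyers: $4.5; on sellers: $9. (They sum to $13.5.)
The less price-elastic side of the market bears the larger share of a per-unit tax.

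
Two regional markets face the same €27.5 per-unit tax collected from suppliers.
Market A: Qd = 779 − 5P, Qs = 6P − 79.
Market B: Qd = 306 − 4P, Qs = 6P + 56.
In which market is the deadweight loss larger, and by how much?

Market A, by €123.75.

Market A: pre-tax P* = €78, Q* = 389; post-tax Q = 314; deadweight loss = €1031.25.
Market B: pre-tax P* = €25, Q* = 206; post-tax Q = 140; deadweight loss = €907.5.
Difference: €1031.25 vs €907.5 → market A is larger by €123.75.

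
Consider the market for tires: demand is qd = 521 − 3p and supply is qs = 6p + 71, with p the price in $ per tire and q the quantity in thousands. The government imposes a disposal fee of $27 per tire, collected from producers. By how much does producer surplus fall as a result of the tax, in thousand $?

Before the tax: set 521 − 3p = 6p + 71 → p* = $50, q* = 371.
With the tax collected from producers, supply shifts: qs = 6(p − 27) + 71.
Solving gives q = 317 with buyers paying $68 and producers receiving $41 (the $27 wedge).
ΔPS is the trapezoid between Q = 317 and Q = 371 of height $9: ½ · (371 + 317) · 9 = $3096.

Producer surplus falls by $3096 thousand.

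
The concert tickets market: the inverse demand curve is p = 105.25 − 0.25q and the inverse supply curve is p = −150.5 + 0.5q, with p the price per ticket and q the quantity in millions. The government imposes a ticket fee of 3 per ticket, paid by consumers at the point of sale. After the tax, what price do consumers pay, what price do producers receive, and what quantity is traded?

Inverting to q(p) form: qd = 421 − 4p; qs = 2p + 301.
Without the tax, 421 − 4p = 2p + 301 gives 6p = 120, so p* = 20 and q* = 341.
With the tax collected from consumers, demand (in seller-price terms) shifts: qd = 421 − 4(p + 3).
New equilibrium: consumers pay 21, producers receive 18, q = 337. (Wedge: pb − ps = 3.)
The less price-elastic side of the market bears the larger share of a per-unit tax.

Consumers pay 21; producers receive 18; quantity = 337.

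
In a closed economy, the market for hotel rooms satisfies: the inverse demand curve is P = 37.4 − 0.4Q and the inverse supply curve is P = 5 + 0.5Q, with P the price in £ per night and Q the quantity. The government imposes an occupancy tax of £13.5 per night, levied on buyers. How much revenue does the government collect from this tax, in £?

Tax revenue = £283.5.

Inverting to Q(P) form: Qd = 93.5 − 2.5P; Qs = 2P − 10.
Before the tax: set 93.5 − 2.5P = 2P − 10 → P* = £23, Q* = 36.
With the tax collected from buyers, demand (in seller-price terms) shifts: Qd = 93.5 − 2.5(P + 13.5).
New equilibrium: buyers pay £29, suppliers receive £15.5, Q = 21. (Wedge: Pb − Ps = 13.5.)
Revenue = t · Q = 13.5 · 21 = £283.5.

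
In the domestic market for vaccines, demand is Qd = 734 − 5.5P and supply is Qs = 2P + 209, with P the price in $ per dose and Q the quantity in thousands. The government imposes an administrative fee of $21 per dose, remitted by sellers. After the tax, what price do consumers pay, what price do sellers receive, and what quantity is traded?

Before the tax: set 734 − 5.5P = 2P + 209 → P* = $70, Q* = 349.
With the tax collected from sellers, supply shifts: Qs = 2(P − 21) + 209.
New equilibrium: consumers pay $75.6, sellers receive $54.6, Q = 318.2. (Wedge: Pb − Ps = 21.)
The less price-elastic side of the market bears the larger share of a per-unit tax.

Consumers pay $75.6; sellers receive $54.6; quantity = 318.2.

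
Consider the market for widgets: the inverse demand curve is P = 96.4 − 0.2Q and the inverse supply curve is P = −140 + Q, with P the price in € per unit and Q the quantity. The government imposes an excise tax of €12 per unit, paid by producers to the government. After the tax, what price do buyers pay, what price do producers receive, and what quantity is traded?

Inverting to Q(P) form: Qd = 482 − 5P; Qs = P + 140.
Before the tax: set 482 − 5P = P + 140 → P* = €57, Q* = 197.
With the tax collected from producers, supply shifts: Qs = (P − 12) + 140.
Solving gives Q = 187 with buyers paying €59 and producers receiving €47 (the €12 wedge).

Buyers pay €59; producers receive €47; quantity = 187.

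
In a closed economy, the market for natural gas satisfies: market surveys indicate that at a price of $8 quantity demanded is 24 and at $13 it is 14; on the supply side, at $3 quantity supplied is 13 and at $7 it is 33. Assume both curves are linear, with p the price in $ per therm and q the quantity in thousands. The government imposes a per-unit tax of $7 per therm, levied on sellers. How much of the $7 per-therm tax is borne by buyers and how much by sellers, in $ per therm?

Buyers bear $5 per therm; sellers bear $2 per therm.

Demand slope: (14 − 24)/(13 − 8) = -2, so qd = 40 − 2p.
Supply slope: (33 − 13)/(7 − 3) = 5, so qs = 5p − 2.
Before the tax: set 40 − 2p = 5p − 2 → p* = $6, q* = 28.
With the tax collected from sellers, supply shifts: qs = 5(p − 7) − 2.
New equilibrium: buyers pay $11, sellers receive $4, q = 18. (Wedge: pb − ps = 7.)
Burden on buyers: $5; on sellers: $2. (They sum to $7.)
The less price-elastic side of the market bears the larger share of a per-unit tax.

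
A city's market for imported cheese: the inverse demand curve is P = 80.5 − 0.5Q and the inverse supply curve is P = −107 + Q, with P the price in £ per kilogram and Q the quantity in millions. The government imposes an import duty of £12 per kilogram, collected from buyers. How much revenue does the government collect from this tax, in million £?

Rewrite in direct form: Qd = 161 − 2P and Qs = P + 107.
Without the tax, 161 − 2P = P + 107 gives 3P = 54, so P* = £18 and Q* = 125.
With the tax collected from buyers, demand (in seller-price terms) shifts: Qd = 161 − 2(P + 12).
Solving gives Q = 117 with buyers paying £22 and suppliers receiving £10 (the £12 wedge).
Revenue = t · Q = 12 · 117 = £1404.

Tax revenue = £1404 million.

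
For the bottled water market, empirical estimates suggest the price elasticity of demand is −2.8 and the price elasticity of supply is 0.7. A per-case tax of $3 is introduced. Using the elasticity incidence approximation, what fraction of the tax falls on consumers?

Consumers' share ≈ 0.2.

Incidence ratio: consumers' share ≈ εs / (εs + |εd|) = 0.7 / (0.7 + 2.8) = 0.2.
Supply is the less elastic side, so consumers bear the smaller share.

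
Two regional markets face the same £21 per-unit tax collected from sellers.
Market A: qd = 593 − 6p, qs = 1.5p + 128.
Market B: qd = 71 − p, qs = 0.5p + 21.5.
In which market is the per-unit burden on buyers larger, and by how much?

Market A: pre-tax p* = £62, q* = 221; post-tax q = 195.8; per-unit burden on buyers = £4.2.
Market B: pre-tax p* = £33, q* = 38; post-tax q = 31; per-unit burden on buyers = £7.
Difference: £4.2 vs £7 → market B is larger by £2.8.

Market B, by £2.8.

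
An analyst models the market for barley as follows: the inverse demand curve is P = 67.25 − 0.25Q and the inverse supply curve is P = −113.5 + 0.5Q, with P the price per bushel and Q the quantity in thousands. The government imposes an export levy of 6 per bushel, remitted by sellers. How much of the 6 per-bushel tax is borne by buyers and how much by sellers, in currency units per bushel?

Inverting to Q(P) form: Qd = 269 − 4P; Qs = 2P + 227.
Without the tax, 269 − 4P = 2P + 227 gives 6P = 42, so P* = 7 and Q* = 241.
With the tax collected from sellers, supply shifts: Qs = 2(P − 6) + 227.
New equilibrium: buyers pay 9, sellers receive 3, Q = 233. (Wedge: Pb − Ps = 6.)
Burden on buyers: 2; on sellers: 4. (They sum to 6.)

Buyers bear 2 per bushel; sellers bear 4 per bushel.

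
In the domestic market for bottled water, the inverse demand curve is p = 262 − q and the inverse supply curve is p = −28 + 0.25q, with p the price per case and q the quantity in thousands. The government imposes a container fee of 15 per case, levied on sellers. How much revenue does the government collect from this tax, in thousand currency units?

Inverting to q(p) form: qd = 262 − p; qs = 4p + 112.
Before the tax: set 262 − p = 4p + 112 → p* = 30, q* = 232.
With the tax collected from sellers, supply shifts: qs = 4(p − 15) + 112.
Solving gives q = 220 with consumers paying 42 and sellers receiving 27 (the 15 wedge).
Revenue = t · Q = 15 · 220 = 3300.

Tax revenue = 3300 thousand.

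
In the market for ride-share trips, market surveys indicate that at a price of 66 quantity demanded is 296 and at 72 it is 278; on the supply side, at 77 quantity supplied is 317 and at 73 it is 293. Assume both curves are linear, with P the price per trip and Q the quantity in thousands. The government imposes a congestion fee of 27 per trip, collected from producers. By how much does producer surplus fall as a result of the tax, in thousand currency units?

Producer surplus falls by 2286 thousand.

Demand slope: (278 − 296)/(72 − 66) = -3, so Qd = 494 − 3P.
Supply slope: (293 − 317)/(73 − 77) = 6, so Qs = 6P − 145.
Without the tax, 494 − 3P = 6P − 145 gives 9P = 639, so P* = 71 and Q* = 281.
With the tax collected from producers, supply shifts: Qs = 6(P − 27) − 145.
New equilibrium: buyers pay 89, producers receive 62, Q = 227. (Wedge: Pb − Ps = 27.)
ΔPS is the trapezoid between Q = 227 and Q = 281 of height 9: ½ · (281 + 227) · 9 = 2286.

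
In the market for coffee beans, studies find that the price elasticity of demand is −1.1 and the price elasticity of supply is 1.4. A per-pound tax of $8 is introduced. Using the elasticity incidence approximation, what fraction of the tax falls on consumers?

Incidence ratio: consumers' share ≈ εs / (εs + |εd|) = 1.4 / (1.4 + 1.1) = 0.56.
Supply is the more elastic side, so consumers bear the larger share.

Consumers' share ≈ 0.56.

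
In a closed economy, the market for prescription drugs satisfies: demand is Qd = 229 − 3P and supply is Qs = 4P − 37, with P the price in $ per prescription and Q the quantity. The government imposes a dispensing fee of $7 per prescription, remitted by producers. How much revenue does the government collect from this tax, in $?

Before the tax: set 229 − 3P = 4P − 37 → P* = $38, Q* = 115.
With the tax collected from producers, supply shifts: Qs = 4(P − 7) − 37.
New equilibrium: consumers pay $42, producers receive $35, Q = 103. (Wedge: Pb − Ps = 7.)
Revenue = t · Q = 7 · 103 = $721.

Tax revenue = $721.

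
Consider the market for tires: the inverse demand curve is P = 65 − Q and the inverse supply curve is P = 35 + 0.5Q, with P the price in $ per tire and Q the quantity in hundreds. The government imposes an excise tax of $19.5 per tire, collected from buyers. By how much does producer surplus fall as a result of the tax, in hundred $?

Rewrite in direct form: Qd = 65 − P and Qs = 2P − 70.
Before the tax: set 65 − P = 2P − 70 → P* = $45, Q* = 20.
With the tax collected from buyers, demand (in seller-price terms) shifts: Qd = 65 − (P + 19.5).
New equilibrium: buyers pay $58, suppliers receive $38.5, Q = 7. (Wedge: Pb − Ps = 19.5.)
ΔPS is the trapezoid between Q = 7 and Q = 20 of height $6.5: ½ · (20 + 7) · 6.5 = $87.75.

Producer surplus falls by $87.75 hundred.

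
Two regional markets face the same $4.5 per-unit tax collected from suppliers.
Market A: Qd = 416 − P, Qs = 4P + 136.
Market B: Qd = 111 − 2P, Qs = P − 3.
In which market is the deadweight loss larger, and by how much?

Market A, by $1.35.

Market A: pre-tax P* = $56, Q* = 360; post-tax Q = 356.4; deadweight loss = $8.1.
Market B: pre-tax P* = $38, Q* = 35; post-tax Q = 32; deadweight loss = $6.75.
Difference: $8.1 vs $6.75 → market A is larger by $1.35.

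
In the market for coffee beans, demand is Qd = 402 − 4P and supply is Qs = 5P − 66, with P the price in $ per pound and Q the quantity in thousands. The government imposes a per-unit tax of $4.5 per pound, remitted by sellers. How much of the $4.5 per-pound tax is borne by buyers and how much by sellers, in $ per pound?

Before the tax: set 402 − 4P = 5P − 66 → P* = $52, Q* = 194.
With the tax collected from sellers, supply shifts: Qs = 5(P − 4.5) − 66.
Solving gives Q = 184 with buyers paying $54.5 and sellers receiving $50 (the $4.5 wedge).
Burden on buyers: $2.5; on sellers: $2. (They sum to $4.5.)
The less price-elastic side of the market bears the larger share of a per-unit tax.

Buyers bear $2.5 per pound; sellers bear $2 per pound.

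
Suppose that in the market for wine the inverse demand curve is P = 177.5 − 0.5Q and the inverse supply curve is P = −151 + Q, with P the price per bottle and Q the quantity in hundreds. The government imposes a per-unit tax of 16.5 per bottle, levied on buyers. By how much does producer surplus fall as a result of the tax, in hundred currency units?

Rewrite in direct form: Qd = 355 − 2P and Qs = P + 151.
Before the tax: set 355 − 2P = P + 151 → P* = 68, Q* = 219.
With the tax collected from buyers, demand (in seller-price terms) shifts: Qd = 355 − 2(P + 16.5).
Solving gives Q = 208 with buyers paying 73.5 and suppliers receiving 57 (the 16.5 wedge).
ΔPS is the trapezoid between Q = 208 and Q = 219 of height 11: ½ · (219 + 208) · 11 = 2348.5.

Producer surplus falls by 2348.5 hundred.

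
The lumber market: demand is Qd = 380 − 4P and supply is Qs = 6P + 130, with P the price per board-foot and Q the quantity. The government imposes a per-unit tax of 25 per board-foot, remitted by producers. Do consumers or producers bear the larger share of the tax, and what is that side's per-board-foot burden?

Consumers bear the larger share: 15 per board-foot.

Before the tax: set 380 − 4P = 6P + 130 → P* = 25, Q* = 280.
With the tax collected from producers, supply shifts: Qs = 6(P − 25) + 130.
New equilibrium: consumers pay 40, producers receive 15, Q = 220. (Wedge: Pb − Ps = 25.)
Per-board-foot burden: consumers 15, producers 10.
Consumers take the larger share because demand is less price-elastic here (demand slope 4 vs supply slope 6).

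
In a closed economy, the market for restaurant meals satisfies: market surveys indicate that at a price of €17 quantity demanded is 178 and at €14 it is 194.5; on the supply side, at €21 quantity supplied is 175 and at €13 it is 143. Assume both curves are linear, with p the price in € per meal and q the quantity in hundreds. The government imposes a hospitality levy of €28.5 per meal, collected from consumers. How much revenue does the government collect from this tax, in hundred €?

Demand slope: (194.5 − 178)/(14 − 17) = -5.5, so qd = 271.5 − 5.5p.
Supply slope: (143 − 175)/(13 − 21) = 4, so qs = 4p + 91.
Without the tax, 271.5 − 5.5p = 4p + 91 gives 9.5p = 180.5, so p* = €19 and q* = 167.
With the tax collected from consumers, demand (in seller-price terms) shifts: qd = 271.5 − 5.5(p + 28.5).
Solving gives q = 101 with consumers paying €31 and producers receiving €2.5 (the €28.5 wedge).
Revenue = t · Q = 28.5 · 101 = €2878.5.

Tax revenue = €2878.5 hundred.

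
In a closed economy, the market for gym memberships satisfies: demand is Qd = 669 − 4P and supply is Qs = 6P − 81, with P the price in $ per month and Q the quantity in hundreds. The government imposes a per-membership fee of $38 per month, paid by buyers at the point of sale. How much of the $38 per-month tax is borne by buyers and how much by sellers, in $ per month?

Before the tax: set 669 − 4P = 6P − 81 → P* = $75, Q* = 369.
With the tax collected from buyers, demand (in seller-price terms) shifts: Qd = 669 − 4(P + 38).
New equilibrium: buyers pay $97.8, sellers receive $59.8, Q = 277.8. (Wedge: Pb − Ps = 38.)
Burden on buyers: $22.8; on sellers: $15.2. (They sum to $38.)

Buyers bear $22.8 per month; sellers bear $15.2 per month.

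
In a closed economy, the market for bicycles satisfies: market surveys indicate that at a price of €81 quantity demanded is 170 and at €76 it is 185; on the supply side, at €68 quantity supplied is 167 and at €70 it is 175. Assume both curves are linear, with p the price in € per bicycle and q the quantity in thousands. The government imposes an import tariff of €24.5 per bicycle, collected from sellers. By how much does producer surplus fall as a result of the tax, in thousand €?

Demand slope: (185 − 170)/(76 − 81) = -3, so qd = 413 − 3p.
Supply slope: (175 − 167)/(70 − 68) = 4, so qs = 4p − 105.
Without the tax, 413 − 3p = 4p − 105 gives 7p = 518, so p* = €74 and q* = 191.
With the tax collected from sellers, supply shifts: qs = 4(p − 24.5) − 105.
Solving gives q = 149 with consumers paying €88 and sellers receiving €63.5 (the €24.5 wedge).
ΔPS is the trapezoid between Q = 149 and Q = 191 of height €10.5: ½ · (191 + 149) · 10.5 = €1785.

Producer surplus falls by €1785 thousand.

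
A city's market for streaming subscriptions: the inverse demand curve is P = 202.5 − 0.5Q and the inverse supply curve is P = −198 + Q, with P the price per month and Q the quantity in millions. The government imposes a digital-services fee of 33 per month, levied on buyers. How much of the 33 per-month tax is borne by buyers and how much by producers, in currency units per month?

Buyers bear 11 per month; producers bear 22 per month.

Inverting to Q(P) form: Qd = 405 − 2P; Qs = P + 198.
Before the tax: set 405 − 2P = P + 198 → P* = 69, Q* = 267.
With the tax collected from buyers, demand (in seller-price terms) shifts: Qd = 405 − 2(P + 33).
New equilibrium: buyers pay 80, producers receive 47, Q = 245. (Wedge: Pb − Ps = 33.)
Burden on buyers: 11; on producers: 22. (They sum to 33.)
The less price-elastic side of the market bears the larger share of a per-unit tax.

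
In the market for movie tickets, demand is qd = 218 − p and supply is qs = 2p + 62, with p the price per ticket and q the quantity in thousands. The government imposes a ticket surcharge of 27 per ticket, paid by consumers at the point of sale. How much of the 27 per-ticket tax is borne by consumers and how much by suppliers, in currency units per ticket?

Consumers bear 18 per ticket; suppliers bear 9 per ticket.

Before the tax: set 218 − p = 2p + 62 → p* = 52, q* = 166.
With the tax collected from consumers, demand (in seller-price terms) shifts: qd = 218 − (p + 27).
Solving gives q = 148 with consumers paying 70 and suppliers receiving 43 (the 27 wedge).
Burden on consumers: 18; on suppliers: 9. (They sum to 27.)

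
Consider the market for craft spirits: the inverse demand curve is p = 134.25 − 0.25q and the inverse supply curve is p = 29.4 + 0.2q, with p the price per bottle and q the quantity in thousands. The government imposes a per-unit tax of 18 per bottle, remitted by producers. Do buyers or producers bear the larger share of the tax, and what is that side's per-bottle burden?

Buyers bear the larger share: 10 per bottle.

Inverting to q(p) form: qd = 537 − 4p; qs = 5p − 147.
Before the tax: set 537 − 4p = 5p − 147 → p* = 76, q* = 233.
With the tax collected from producers, supply shifts: qs = 5(p − 18) − 147.
New equilibrium: buyers pay 86, producers receive 68, q = 193. (Wedge: pb − ps = 18.)
Per-bottle burden: buyers 10, producers 8.
Buyers take the larger share because demand is less price-elastic here (demand slope 4 vs supply slope 5).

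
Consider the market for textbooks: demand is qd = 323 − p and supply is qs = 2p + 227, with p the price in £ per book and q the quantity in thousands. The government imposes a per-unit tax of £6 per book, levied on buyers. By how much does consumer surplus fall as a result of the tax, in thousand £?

Without the tax, 323 − p = 2p + 227 gives 3p = 96, so p* = £32 and q* = 291.
With the tax collected from buyers, demand (in seller-price terms) shifts: qd = 323 − (p + 6).
New equilibrium: buyers pay £36, producers receive £30, q = 287. (Wedge: pb − ps = 6.)
ΔCS is the trapezoid between Q = 287 and Q = 291 of height £4: ½ · (291 + 287) · 4 = £1156.

Consumer surplus falls by £1156 thousand.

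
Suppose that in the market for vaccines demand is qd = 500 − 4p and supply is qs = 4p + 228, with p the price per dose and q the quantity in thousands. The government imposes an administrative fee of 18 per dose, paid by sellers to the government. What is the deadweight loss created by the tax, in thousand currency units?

Before the tax: set 500 − 4p = 4p + 228 → p* = 34, q* = 364.
With the tax collected from sellers, supply shifts: qs = 4(p − 18) + 228.
Solving gives q = 328 with consumers paying 43 and sellers receiving 25 (the 18 wedge).
Quantity falls by |ΔQ| = |364 − 328| = 36.
DWL = ½ · t · |ΔQ| = ½ · 18 · 36 = 324.

Deadweight loss = 324 thousand.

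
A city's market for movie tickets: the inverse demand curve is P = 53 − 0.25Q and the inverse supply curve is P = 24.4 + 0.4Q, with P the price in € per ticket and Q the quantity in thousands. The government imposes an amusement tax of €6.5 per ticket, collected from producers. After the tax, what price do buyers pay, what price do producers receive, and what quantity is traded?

Rewrite in direct form: Qd = 212 − 4P and Qs = 2.5P − 61.
Before the tax: set 212 − 4P = 2.5P − 61 → P* = €42, Q* = 44.
With the tax collected from producers, supply shifts: Qs = 2.5(P − 6.5) − 61.
New equilibrium: buyers pay €44.5, producers receive €38, Q = 34. (Wedge: Pb − Ps = 6.5.)
The less price-elastic side of the market bears the larger share of a per-unit tax.

Buyers pay €44.5; producers receive €38; quantity = 34.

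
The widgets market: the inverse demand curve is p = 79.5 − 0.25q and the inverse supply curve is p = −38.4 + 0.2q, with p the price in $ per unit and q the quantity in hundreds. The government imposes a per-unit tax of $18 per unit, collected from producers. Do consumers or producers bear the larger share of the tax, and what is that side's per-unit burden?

Inverting to q(p) form: qd = 318 − 4p; qs = 5p + 192.
Before the tax: set 318 − 4p = 5p + 192 → p* = $14, q* = 262.
With the tax collected from producers, supply shifts: qs = 5(p − 18) + 192.
Solving gives q = 222 with consumers paying $24 and producers receiving $6 (the $18 wedge).
Per-unit burden: consumers $10, producers $8.
Consumers take the larger share because demand is less price-elastic here (demand slope 4 vs supply slope 5).
The less price-elastic side of the market bears the larger share of a per-unit tax.

Consumers bear the larger share: $10 per unit.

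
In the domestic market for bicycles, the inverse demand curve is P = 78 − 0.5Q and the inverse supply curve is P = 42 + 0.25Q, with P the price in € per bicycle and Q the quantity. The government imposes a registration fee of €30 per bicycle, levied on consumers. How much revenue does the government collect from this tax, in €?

Tax revenue = €240.

Inverting to Q(P) form: Qd = 156 − 2P; Qs = 4P − 168.
Before the tax: set 156 − 2P = 4P − 168 → P* = €54, Q* = 48.
With the tax collected from consumers, demand (in seller-price terms) shifts: Qd = 156 − 2(P + 30).
New equilibrium: consumers pay €74, producers receive €44, Q = 8. (Wedge: Pb − Ps = 30.)
Revenue = t · Q = 30 · 8 = €240.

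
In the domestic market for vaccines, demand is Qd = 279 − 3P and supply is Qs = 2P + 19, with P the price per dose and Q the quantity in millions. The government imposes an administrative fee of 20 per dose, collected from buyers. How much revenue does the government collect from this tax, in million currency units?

Without the tax, 279 − 3P = 2P + 19 gives 5P = 260, so P* = 52 and Q* = 123.
With the tax collected from buyers, demand (in seller-price terms) shifts: Qd = 279 − 3(P + 20).
New equilibrium: buyers pay 60, sellers receive 40, Q = 99. (Wedge: Pb − Ps = 20.)
Revenue = t · Q = 20 · 99 = 1980.

Tax revenue = 1980 million.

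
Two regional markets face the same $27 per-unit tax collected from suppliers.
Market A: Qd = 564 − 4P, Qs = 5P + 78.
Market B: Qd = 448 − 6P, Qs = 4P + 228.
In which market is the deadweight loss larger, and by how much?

Market B, by $64.8.

Market A: pre-tax P* = $54, Q* = 348; post-tax Q = 288; deadweight loss = $810.
Market B: pre-tax P* = $22, Q* = 316; post-tax Q = 251.2; deadweight loss = $874.8.
Difference: $810 vs $874.8 → market B is larger by $64.8.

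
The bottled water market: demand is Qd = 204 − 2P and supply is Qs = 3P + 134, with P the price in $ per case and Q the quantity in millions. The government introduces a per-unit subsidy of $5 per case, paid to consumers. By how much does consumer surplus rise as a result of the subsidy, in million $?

Without the subsidy, 204 − 2P = 3P + 134 gives 5P = 70, so P* = $14 and Q* = 176.
With a per-unit subsidy paid to consumers, each effectively pays P − 5, so demand becomes Qd = 204 − 2(P − 5).
New equilibrium: consumers pay $11, sellers receive $16, Q = 182. (Wedge: Pb − Ps = −5.)
ΔCS is the trapezoid between Q = 182 and Q = 176 of height $3: ½ · (176 + 182) · 3 = $537.

Consumer surplus rises by $537 million.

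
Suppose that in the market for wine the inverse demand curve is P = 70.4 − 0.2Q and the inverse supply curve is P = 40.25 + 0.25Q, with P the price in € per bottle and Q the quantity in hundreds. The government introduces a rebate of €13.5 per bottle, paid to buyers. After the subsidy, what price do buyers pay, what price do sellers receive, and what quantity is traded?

Buyers pay €51; sellers receive €64.5; quantity = 97.

Rewrite in direct form: Qd = 352 − 5P and Qs = 4P − 161.
Without the subsidy, 352 − 5P = 4P − 161 gives 9P = 513, so P* = €57 and Q* = 67.
With a per-unit subsidy paid to buyers, each effectively pays P − 13.5, so demand becomes Qd = 352 − 5(P − 13.5).
Solving gives Q = 97 with buyers paying €51 and sellers receiving €64.5 (the €13.5 wedge).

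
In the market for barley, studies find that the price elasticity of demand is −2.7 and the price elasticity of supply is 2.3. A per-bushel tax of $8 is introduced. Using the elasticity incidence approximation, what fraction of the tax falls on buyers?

Buyers' share ≈ 0.46.

Incidence ratio: buyers' share ≈ εs / (εs + |εd|) = 2.3 / (2.3 + 2.7) = 0.46.
Supply is the less elastic side, so buyers bear the smaller share.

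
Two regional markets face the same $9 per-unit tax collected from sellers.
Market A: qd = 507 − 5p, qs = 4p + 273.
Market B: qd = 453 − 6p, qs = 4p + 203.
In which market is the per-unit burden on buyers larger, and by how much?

Market A: pre-tax p* = $26, q* = 377; post-tax q = 357; per-unit burden on buyers = $4.
Market B: pre-tax p* = $25, q* = 303; post-tax q = 281.4; per-unit burden on buyers = $3.6.
Difference: $4 vs $3.6 → market A is larger by $0.4.

Market A, by $0.4.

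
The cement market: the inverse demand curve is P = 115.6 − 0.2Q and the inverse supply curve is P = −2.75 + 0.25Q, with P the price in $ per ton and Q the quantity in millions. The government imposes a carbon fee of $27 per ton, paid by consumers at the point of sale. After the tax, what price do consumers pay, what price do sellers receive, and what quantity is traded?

Rewrite in direct form: Qd = 578 − 5P and Qs = 4P + 11.
Before the tax: set 578 − 5P = 4P + 11 → P* = $63, Q* = 263.
With the tax collected from consumers, demand (in seller-price terms) shifts: Qd = 578 − 5(P + 27).
Solving gives Q = 203 with consumers paying $75 and sellers receiving $48 (the $27 wedge).

Consumers pay $75; sellers receive $48; quantity = 203.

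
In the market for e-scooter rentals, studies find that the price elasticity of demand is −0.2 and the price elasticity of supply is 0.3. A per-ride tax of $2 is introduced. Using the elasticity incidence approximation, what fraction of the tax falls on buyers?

Buyers' share ≈ 0.6.

Incidence ratio: buyers' share ≈ εs / (εs + |εd|) = 0.3 / (0.3 + 0.2) = 0.6.
Supply is the more elastic side, so buyers bear the larger share.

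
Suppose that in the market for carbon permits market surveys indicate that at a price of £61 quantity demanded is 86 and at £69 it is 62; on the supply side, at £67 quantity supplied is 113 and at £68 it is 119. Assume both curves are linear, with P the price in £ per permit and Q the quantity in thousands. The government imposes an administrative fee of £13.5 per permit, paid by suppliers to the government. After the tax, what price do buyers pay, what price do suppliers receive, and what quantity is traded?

Demand slope: (62 − 86)/(69 − 61) = -3, so Qd = 269 − 3P.
Supply slope: (119 − 113)/(68 − 67) = 6, so Qs = 6P − 289.
Without the tax, 269 − 3P = 6P − 289 gives 9P = 558, so P* = £62 and Q* = 83.
With the tax collected from suppliers, supply shifts: Qs = 6(P − 13.5) − 289.
Solving gives Q = 56 with buyers paying £71 and suppliers receiving £57.5 (the £13.5 wedge).

Buyers pay £71; suppliers receive £57.5; quantity = 56.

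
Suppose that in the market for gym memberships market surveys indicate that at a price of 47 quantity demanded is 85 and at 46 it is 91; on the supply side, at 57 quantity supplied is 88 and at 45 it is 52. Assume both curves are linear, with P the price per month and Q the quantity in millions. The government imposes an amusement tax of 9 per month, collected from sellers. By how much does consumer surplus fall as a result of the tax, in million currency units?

Demand slope: (91 − 85)/(46 − 47) = -6, so Qd = 367 − 6P.
Supply slope: (52 − 88)/(45 − 57) = 3, so Qs = 3P − 83.
Without the tax, 367 − 6P = 3P − 83 gives 9P = 450, so P* = 50 and Q* = 67.
With the tax collected from sellers, supply shifts: Qs = 3(P − 9) − 83.
Solving gives Q = 49 with buyers paying 53 and sellers receiving 44 (the 9 wedge).
ΔCS is the trapezoid between Q = 49 and Q = 67 of height 3: ½ · (67 + 49) · 3 = 174.

Consumer surplus falls by 174 million.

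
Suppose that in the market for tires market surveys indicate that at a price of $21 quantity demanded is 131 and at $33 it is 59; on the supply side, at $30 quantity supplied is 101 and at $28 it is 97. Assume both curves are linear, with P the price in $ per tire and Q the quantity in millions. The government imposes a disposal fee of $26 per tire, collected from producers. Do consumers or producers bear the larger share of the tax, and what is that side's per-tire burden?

Producers bear the larger share: $19.5 per tire.

Demand slope: (59 − 131)/(33 − 21) = -6, so Qd = 257 − 6P.
Supply slope: (97 − 101)/(28 − 30) = 2, so Qs = 2P + 41.
Before the tax: set 257 − 6P = 2P + 41 → P* = $27, Q* = 95.
With the tax collected from producers, supply shifts: Qs = 2(P − 26) + 41.
Solving gives Q = 56 with consumers paying $33.5 and producers receiving $7.5 (the $26 wedge).
Per-tire burden: consumers $6.5, producers $19.5.
Producers take the larger share because supply is less price-elastic here (demand slope 6 vs supply slope 2).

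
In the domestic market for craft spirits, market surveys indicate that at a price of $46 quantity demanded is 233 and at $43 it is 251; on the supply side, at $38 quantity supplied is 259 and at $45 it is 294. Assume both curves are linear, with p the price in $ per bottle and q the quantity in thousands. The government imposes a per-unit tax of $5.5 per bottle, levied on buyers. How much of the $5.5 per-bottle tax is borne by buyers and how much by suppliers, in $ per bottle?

Demand slope: (251 − 233)/(43 − 46) = -6, so qd = 509 − 6p.
Supply slope: (294 − 259)/(45 − 38) = 5, so qs = 5p + 69.
Before the tax: set 509 − 6p = 5p + 69 → p* = $40, q* = 269.
With the tax collected from buyers, demand (in seller-price terms) shifts: qd = 509 − 6(p + 5.5).
New equilibrium: buyers pay $42.5, suppliers receive $37, q = 254. (Wedge: pb − ps = 5.5.)
Burden on buyers: $2.5; on suppliers: $3. (They sum to $5.5.)
The less price-elastic side of the market bears the larger share of a per-unit tax.

Buyers bear $2.5 per bottle; suppliers bear $3 per bottle.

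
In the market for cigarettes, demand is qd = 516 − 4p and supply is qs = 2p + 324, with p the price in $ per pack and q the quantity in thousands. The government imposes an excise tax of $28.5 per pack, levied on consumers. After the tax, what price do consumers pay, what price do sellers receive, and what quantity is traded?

Consumers pay $41.5; sellers receive $13; quantity = 350.

Before the tax: set 516 − 4p = 2p + 324 → p* = $32, q* = 388.
With the tax collected from consumers, demand (in seller-price terms) shifts: qd = 516 − 4(p + 28.5).
Solving gives q = 350 with consumers paying $41.5 and sellers receiving $13 (the $28.5 wedge).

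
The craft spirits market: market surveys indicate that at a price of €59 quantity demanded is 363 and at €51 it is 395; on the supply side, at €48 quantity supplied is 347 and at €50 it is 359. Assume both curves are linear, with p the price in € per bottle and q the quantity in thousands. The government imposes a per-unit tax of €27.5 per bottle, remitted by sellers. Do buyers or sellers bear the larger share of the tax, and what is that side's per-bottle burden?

Buyers bear the larger share: €16.5 per bottle.

Demand slope: (395 − 363)/(51 − 59) = -4, so qd = 599 − 4p.
Supply slope: (359 − 347)/(50 − 48) = 6, so qs = 6p + 59.
Before the tax: set 599 − 4p = 6p + 59 → p* = €54, q* = 383.
With the tax collected from sellers, supply shifts: qs = 6(p − 27.5) + 59.
New equilibrium: buyers pay €70.5, sellers receive €43, q = 317. (Wedge: pb − ps = 27.5.)
Per-bottle burden: buyers €16.5, sellers €11.
Buyers take the larger share because demand is less price-elastic here (demand slope 4 vs supply slope 6).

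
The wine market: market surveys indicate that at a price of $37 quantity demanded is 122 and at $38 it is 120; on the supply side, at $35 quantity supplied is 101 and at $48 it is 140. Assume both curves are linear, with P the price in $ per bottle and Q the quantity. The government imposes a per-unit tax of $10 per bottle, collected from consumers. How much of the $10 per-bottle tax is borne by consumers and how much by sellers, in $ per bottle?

Demand slope: (120 − 122)/(38 − 37) = -2, so Qd = 196 − 2P.
Supply slope: (140 − 101)/(48 − 35) = 3, so Qs = 3P − 4.
Without the tax, 196 − 2P = 3P − 4 gives 5P = 200, so P* = $40 and Q* = 116.
With the tax collected from consumers, demand (in seller-price terms) shifts: Qd = 196 − 2(P + 10).
Solving gives Q = 104 with consumers paying $46 and sellers receiving $36 (the $10 wedge).
Burden on consumers: $6; on sellers: $4. (They sum to $10.)

Consumers bear $6 per bottle; sellers bear $4 per bottle.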